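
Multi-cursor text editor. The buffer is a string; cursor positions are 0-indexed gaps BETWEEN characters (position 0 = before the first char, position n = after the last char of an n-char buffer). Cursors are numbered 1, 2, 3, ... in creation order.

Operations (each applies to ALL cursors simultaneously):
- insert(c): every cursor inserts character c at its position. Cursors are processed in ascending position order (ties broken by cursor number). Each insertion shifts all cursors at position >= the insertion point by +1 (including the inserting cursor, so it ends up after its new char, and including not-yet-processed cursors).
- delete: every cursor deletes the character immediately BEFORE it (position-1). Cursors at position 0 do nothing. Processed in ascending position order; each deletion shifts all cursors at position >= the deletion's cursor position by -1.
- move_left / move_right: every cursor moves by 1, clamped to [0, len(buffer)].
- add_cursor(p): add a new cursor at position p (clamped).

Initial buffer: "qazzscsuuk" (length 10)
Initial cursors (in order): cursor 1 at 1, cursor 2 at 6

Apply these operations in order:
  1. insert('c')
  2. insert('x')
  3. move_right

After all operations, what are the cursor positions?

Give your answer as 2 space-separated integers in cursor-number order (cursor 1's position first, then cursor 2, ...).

Answer: 4 11

Derivation:
After op 1 (insert('c')): buffer="qcazzsccsuuk" (len 12), cursors c1@2 c2@8, authorship .1.....2....
After op 2 (insert('x')): buffer="qcxazzsccxsuuk" (len 14), cursors c1@3 c2@10, authorship .11.....22....
After op 3 (move_right): buffer="qcxazzsccxsuuk" (len 14), cursors c1@4 c2@11, authorship .11.....22....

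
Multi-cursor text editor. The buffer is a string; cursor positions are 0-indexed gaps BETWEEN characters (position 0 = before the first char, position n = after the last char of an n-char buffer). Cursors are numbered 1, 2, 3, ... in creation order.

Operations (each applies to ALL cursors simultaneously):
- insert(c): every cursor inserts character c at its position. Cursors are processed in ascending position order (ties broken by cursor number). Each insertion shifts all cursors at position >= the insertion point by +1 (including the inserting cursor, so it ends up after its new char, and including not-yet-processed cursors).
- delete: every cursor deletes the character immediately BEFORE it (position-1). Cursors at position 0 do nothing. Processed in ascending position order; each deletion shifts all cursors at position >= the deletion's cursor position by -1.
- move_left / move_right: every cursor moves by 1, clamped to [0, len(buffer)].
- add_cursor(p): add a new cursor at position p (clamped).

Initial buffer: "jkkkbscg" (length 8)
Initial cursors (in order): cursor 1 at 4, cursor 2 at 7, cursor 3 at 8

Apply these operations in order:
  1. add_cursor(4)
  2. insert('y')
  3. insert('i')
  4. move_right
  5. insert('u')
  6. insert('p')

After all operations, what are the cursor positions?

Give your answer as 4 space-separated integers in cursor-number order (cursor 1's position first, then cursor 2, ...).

Answer: 13 20 24 13

Derivation:
After op 1 (add_cursor(4)): buffer="jkkkbscg" (len 8), cursors c1@4 c4@4 c2@7 c3@8, authorship ........
After op 2 (insert('y')): buffer="jkkkyybscygy" (len 12), cursors c1@6 c4@6 c2@10 c3@12, authorship ....14...2.3
After op 3 (insert('i')): buffer="jkkkyyiibscyigyi" (len 16), cursors c1@8 c4@8 c2@13 c3@16, authorship ....1414...22.33
After op 4 (move_right): buffer="jkkkyyiibscyigyi" (len 16), cursors c1@9 c4@9 c2@14 c3@16, authorship ....1414...22.33
After op 5 (insert('u')): buffer="jkkkyyiibuuscyiguyiu" (len 20), cursors c1@11 c4@11 c2@17 c3@20, authorship ....1414.14..22.2333
After op 6 (insert('p')): buffer="jkkkyyiibuuppscyigupyiup" (len 24), cursors c1@13 c4@13 c2@20 c3@24, authorship ....1414.1414..22.223333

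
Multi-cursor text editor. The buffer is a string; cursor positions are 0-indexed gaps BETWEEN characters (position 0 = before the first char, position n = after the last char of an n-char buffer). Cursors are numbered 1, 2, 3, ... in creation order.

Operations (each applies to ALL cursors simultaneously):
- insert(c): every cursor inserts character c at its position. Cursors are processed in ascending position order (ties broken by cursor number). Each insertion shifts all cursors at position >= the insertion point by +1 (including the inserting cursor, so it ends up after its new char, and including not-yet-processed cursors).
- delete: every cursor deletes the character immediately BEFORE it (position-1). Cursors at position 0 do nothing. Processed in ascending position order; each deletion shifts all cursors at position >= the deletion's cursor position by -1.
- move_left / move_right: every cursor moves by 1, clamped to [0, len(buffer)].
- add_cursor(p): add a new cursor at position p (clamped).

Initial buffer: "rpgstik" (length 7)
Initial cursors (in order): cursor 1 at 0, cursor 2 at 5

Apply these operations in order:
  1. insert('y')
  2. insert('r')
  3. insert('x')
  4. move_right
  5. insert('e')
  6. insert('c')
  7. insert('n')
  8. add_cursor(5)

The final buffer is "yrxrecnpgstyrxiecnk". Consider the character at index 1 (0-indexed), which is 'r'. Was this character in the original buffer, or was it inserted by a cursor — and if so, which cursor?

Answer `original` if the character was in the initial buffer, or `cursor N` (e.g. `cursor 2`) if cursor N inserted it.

After op 1 (insert('y')): buffer="yrpgstyik" (len 9), cursors c1@1 c2@7, authorship 1.....2..
After op 2 (insert('r')): buffer="yrrpgstyrik" (len 11), cursors c1@2 c2@9, authorship 11.....22..
After op 3 (insert('x')): buffer="yrxrpgstyrxik" (len 13), cursors c1@3 c2@11, authorship 111.....222..
After op 4 (move_right): buffer="yrxrpgstyrxik" (len 13), cursors c1@4 c2@12, authorship 111.....222..
After op 5 (insert('e')): buffer="yrxrepgstyrxiek" (len 15), cursors c1@5 c2@14, authorship 111.1....222.2.
After op 6 (insert('c')): buffer="yrxrecpgstyrxieck" (len 17), cursors c1@6 c2@16, authorship 111.11....222.22.
After op 7 (insert('n')): buffer="yrxrecnpgstyrxiecnk" (len 19), cursors c1@7 c2@18, authorship 111.111....222.222.
After op 8 (add_cursor(5)): buffer="yrxrecnpgstyrxiecnk" (len 19), cursors c3@5 c1@7 c2@18, authorship 111.111....222.222.
Authorship (.=original, N=cursor N): 1 1 1 . 1 1 1 . . . . 2 2 2 . 2 2 2 .
Index 1: author = 1

Answer: cursor 1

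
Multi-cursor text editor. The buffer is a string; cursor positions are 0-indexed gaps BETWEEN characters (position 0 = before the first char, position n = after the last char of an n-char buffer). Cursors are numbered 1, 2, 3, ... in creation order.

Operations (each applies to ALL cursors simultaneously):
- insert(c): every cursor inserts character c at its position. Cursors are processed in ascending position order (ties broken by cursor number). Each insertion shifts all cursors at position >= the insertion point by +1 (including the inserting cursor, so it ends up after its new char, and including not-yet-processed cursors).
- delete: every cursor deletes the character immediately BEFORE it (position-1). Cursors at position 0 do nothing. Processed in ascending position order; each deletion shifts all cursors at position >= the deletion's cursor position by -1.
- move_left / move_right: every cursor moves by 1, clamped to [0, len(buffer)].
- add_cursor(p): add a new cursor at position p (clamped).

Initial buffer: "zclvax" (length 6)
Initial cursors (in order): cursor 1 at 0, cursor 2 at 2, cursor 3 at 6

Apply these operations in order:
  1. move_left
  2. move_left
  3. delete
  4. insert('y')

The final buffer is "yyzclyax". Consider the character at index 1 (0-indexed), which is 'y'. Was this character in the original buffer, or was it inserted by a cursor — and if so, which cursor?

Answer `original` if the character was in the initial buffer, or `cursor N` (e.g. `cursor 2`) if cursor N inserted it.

Answer: cursor 2

Derivation:
After op 1 (move_left): buffer="zclvax" (len 6), cursors c1@0 c2@1 c3@5, authorship ......
After op 2 (move_left): buffer="zclvax" (len 6), cursors c1@0 c2@0 c3@4, authorship ......
After op 3 (delete): buffer="zclax" (len 5), cursors c1@0 c2@0 c3@3, authorship .....
After op 4 (insert('y')): buffer="yyzclyax" (len 8), cursors c1@2 c2@2 c3@6, authorship 12...3..
Authorship (.=original, N=cursor N): 1 2 . . . 3 . .
Index 1: author = 2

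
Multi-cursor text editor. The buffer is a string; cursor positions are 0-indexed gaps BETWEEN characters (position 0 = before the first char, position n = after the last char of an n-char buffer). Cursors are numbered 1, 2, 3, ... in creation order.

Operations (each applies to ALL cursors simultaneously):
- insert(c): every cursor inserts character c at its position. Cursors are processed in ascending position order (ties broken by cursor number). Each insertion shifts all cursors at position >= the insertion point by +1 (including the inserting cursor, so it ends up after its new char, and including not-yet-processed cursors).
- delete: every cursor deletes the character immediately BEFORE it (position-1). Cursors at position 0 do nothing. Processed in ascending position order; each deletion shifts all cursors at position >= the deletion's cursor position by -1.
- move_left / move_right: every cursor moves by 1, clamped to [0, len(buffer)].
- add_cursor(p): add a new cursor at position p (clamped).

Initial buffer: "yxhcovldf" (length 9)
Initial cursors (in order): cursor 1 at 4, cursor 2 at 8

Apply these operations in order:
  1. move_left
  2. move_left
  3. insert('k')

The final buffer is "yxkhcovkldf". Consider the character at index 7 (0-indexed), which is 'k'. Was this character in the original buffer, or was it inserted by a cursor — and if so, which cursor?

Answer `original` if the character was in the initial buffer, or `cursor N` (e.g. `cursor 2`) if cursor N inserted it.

After op 1 (move_left): buffer="yxhcovldf" (len 9), cursors c1@3 c2@7, authorship .........
After op 2 (move_left): buffer="yxhcovldf" (len 9), cursors c1@2 c2@6, authorship .........
After op 3 (insert('k')): buffer="yxkhcovkldf" (len 11), cursors c1@3 c2@8, authorship ..1....2...
Authorship (.=original, N=cursor N): . . 1 . . . . 2 . . .
Index 7: author = 2

Answer: cursor 2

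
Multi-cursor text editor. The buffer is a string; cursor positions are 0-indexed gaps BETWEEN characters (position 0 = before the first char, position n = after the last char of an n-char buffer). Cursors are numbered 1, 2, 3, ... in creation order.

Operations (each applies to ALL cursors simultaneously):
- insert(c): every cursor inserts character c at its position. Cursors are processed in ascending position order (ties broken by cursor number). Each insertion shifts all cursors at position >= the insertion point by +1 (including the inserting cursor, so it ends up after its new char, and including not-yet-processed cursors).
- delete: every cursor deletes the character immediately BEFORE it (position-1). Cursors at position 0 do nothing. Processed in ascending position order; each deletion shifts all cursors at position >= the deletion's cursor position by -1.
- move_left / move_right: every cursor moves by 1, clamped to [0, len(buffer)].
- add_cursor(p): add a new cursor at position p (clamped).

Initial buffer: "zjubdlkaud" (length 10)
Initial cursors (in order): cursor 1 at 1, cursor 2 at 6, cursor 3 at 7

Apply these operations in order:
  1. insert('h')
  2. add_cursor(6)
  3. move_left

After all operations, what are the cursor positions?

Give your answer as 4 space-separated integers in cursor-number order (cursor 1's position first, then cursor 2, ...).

Answer: 1 7 9 5

Derivation:
After op 1 (insert('h')): buffer="zhjubdlhkhaud" (len 13), cursors c1@2 c2@8 c3@10, authorship .1.....2.3...
After op 2 (add_cursor(6)): buffer="zhjubdlhkhaud" (len 13), cursors c1@2 c4@6 c2@8 c3@10, authorship .1.....2.3...
After op 3 (move_left): buffer="zhjubdlhkhaud" (len 13), cursors c1@1 c4@5 c2@7 c3@9, authorship .1.....2.3...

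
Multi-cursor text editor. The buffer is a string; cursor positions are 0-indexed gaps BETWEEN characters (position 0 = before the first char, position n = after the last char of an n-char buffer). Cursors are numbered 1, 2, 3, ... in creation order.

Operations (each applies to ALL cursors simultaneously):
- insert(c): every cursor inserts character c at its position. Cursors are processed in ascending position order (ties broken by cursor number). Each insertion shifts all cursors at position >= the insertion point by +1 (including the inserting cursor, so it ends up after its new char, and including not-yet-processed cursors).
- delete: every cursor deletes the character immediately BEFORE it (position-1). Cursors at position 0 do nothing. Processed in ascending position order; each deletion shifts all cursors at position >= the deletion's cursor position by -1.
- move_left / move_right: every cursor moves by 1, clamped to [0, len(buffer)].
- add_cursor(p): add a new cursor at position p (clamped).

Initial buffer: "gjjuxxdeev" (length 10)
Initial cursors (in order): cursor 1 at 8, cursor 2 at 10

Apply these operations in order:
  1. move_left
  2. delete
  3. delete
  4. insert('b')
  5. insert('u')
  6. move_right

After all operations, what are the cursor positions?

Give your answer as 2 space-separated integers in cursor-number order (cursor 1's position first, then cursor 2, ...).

After op 1 (move_left): buffer="gjjuxxdeev" (len 10), cursors c1@7 c2@9, authorship ..........
After op 2 (delete): buffer="gjjuxxev" (len 8), cursors c1@6 c2@7, authorship ........
After op 3 (delete): buffer="gjjuxv" (len 6), cursors c1@5 c2@5, authorship ......
After op 4 (insert('b')): buffer="gjjuxbbv" (len 8), cursors c1@7 c2@7, authorship .....12.
After op 5 (insert('u')): buffer="gjjuxbbuuv" (len 10), cursors c1@9 c2@9, authorship .....1212.
After op 6 (move_right): buffer="gjjuxbbuuv" (len 10), cursors c1@10 c2@10, authorship .....1212.

Answer: 10 10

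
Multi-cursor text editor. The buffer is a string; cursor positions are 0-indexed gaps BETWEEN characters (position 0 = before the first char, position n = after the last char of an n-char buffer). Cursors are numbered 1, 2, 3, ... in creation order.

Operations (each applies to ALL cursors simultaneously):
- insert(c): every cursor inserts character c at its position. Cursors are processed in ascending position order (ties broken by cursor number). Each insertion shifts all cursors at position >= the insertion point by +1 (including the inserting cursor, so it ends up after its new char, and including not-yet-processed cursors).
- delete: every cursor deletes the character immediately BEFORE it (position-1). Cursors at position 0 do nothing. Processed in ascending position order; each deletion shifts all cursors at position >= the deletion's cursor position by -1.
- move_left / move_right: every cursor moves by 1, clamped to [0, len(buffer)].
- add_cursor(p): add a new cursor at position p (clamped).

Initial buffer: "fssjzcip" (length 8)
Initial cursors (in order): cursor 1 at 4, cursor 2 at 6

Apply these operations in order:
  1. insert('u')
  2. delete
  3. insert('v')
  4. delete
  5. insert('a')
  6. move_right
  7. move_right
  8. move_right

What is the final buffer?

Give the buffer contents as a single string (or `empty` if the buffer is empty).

After op 1 (insert('u')): buffer="fssjuzcuip" (len 10), cursors c1@5 c2@8, authorship ....1..2..
After op 2 (delete): buffer="fssjzcip" (len 8), cursors c1@4 c2@6, authorship ........
After op 3 (insert('v')): buffer="fssjvzcvip" (len 10), cursors c1@5 c2@8, authorship ....1..2..
After op 4 (delete): buffer="fssjzcip" (len 8), cursors c1@4 c2@6, authorship ........
After op 5 (insert('a')): buffer="fssjazcaip" (len 10), cursors c1@5 c2@8, authorship ....1..2..
After op 6 (move_right): buffer="fssjazcaip" (len 10), cursors c1@6 c2@9, authorship ....1..2..
After op 7 (move_right): buffer="fssjazcaip" (len 10), cursors c1@7 c2@10, authorship ....1..2..
After op 8 (move_right): buffer="fssjazcaip" (len 10), cursors c1@8 c2@10, authorship ....1..2..

Answer: fssjazcaip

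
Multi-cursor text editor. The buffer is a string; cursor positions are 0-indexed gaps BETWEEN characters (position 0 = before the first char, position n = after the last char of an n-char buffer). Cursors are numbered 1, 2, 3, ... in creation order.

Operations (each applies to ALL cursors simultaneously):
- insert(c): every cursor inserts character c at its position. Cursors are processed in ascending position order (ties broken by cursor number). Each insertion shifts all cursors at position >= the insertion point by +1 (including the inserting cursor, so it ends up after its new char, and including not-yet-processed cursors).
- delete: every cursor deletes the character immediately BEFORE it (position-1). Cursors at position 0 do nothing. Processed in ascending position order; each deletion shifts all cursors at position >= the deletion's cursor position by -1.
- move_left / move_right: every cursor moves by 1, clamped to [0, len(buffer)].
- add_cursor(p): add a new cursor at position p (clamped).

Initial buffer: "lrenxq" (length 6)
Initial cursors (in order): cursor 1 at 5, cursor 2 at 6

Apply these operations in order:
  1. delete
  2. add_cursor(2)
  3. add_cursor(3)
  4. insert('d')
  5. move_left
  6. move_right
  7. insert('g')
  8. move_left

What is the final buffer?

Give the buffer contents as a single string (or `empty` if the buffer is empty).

Answer: lrdgedgnddgg

Derivation:
After op 1 (delete): buffer="lren" (len 4), cursors c1@4 c2@4, authorship ....
After op 2 (add_cursor(2)): buffer="lren" (len 4), cursors c3@2 c1@4 c2@4, authorship ....
After op 3 (add_cursor(3)): buffer="lren" (len 4), cursors c3@2 c4@3 c1@4 c2@4, authorship ....
After op 4 (insert('d')): buffer="lrdedndd" (len 8), cursors c3@3 c4@5 c1@8 c2@8, authorship ..3.4.12
After op 5 (move_left): buffer="lrdedndd" (len 8), cursors c3@2 c4@4 c1@7 c2@7, authorship ..3.4.12
After op 6 (move_right): buffer="lrdedndd" (len 8), cursors c3@3 c4@5 c1@8 c2@8, authorship ..3.4.12
After op 7 (insert('g')): buffer="lrdgedgnddgg" (len 12), cursors c3@4 c4@7 c1@12 c2@12, authorship ..33.44.1212
After op 8 (move_left): buffer="lrdgedgnddgg" (len 12), cursors c3@3 c4@6 c1@11 c2@11, authorship ..33.44.1212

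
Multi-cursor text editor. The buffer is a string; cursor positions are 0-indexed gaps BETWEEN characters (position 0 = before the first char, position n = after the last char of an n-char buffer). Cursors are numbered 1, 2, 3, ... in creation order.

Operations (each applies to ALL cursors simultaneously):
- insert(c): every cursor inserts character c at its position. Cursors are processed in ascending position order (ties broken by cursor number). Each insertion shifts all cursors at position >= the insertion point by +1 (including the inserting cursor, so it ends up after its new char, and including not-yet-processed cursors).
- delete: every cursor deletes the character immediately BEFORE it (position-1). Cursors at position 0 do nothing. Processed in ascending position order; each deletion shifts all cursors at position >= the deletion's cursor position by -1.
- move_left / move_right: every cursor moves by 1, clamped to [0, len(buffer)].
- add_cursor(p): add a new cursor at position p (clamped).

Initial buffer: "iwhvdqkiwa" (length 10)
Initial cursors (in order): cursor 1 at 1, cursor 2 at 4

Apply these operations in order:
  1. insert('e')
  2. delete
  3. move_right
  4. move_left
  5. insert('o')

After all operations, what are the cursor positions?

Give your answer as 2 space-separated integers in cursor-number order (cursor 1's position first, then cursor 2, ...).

Answer: 2 6

Derivation:
After op 1 (insert('e')): buffer="iewhvedqkiwa" (len 12), cursors c1@2 c2@6, authorship .1...2......
After op 2 (delete): buffer="iwhvdqkiwa" (len 10), cursors c1@1 c2@4, authorship ..........
After op 3 (move_right): buffer="iwhvdqkiwa" (len 10), cursors c1@2 c2@5, authorship ..........
After op 4 (move_left): buffer="iwhvdqkiwa" (len 10), cursors c1@1 c2@4, authorship ..........
After op 5 (insert('o')): buffer="iowhvodqkiwa" (len 12), cursors c1@2 c2@6, authorship .1...2......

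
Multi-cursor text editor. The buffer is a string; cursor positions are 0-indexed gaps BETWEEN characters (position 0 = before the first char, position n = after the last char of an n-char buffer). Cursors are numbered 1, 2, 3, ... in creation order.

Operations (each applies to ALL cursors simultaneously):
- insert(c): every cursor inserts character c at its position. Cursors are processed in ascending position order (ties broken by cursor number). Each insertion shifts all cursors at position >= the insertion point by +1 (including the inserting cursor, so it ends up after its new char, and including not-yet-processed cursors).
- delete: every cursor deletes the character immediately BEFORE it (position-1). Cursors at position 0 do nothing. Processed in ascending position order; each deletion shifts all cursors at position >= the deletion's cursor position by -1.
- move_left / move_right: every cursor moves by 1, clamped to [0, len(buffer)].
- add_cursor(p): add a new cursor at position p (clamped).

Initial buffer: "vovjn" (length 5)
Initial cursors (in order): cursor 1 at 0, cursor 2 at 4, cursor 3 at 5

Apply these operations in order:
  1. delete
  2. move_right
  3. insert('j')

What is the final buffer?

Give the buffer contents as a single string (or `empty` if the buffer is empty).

After op 1 (delete): buffer="vov" (len 3), cursors c1@0 c2@3 c3@3, authorship ...
After op 2 (move_right): buffer="vov" (len 3), cursors c1@1 c2@3 c3@3, authorship ...
After op 3 (insert('j')): buffer="vjovjj" (len 6), cursors c1@2 c2@6 c3@6, authorship .1..23

Answer: vjovjj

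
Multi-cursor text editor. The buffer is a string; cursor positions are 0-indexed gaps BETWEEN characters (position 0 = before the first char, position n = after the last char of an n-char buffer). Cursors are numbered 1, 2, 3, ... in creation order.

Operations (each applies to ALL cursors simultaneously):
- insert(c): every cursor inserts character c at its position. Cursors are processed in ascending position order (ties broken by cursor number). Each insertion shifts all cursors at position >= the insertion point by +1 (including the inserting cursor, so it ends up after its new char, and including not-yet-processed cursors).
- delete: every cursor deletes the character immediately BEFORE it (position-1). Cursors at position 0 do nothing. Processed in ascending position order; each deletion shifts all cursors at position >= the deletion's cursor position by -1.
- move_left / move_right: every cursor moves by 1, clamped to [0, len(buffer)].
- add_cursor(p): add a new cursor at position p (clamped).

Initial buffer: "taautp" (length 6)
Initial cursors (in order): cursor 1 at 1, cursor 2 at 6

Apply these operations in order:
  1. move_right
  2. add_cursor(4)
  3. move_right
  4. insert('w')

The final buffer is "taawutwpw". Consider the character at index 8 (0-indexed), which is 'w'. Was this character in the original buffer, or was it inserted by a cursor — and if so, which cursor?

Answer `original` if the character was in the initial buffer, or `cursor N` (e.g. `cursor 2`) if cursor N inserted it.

After op 1 (move_right): buffer="taautp" (len 6), cursors c1@2 c2@6, authorship ......
After op 2 (add_cursor(4)): buffer="taautp" (len 6), cursors c1@2 c3@4 c2@6, authorship ......
After op 3 (move_right): buffer="taautp" (len 6), cursors c1@3 c3@5 c2@6, authorship ......
After op 4 (insert('w')): buffer="taawutwpw" (len 9), cursors c1@4 c3@7 c2@9, authorship ...1..3.2
Authorship (.=original, N=cursor N): . . . 1 . . 3 . 2
Index 8: author = 2

Answer: cursor 2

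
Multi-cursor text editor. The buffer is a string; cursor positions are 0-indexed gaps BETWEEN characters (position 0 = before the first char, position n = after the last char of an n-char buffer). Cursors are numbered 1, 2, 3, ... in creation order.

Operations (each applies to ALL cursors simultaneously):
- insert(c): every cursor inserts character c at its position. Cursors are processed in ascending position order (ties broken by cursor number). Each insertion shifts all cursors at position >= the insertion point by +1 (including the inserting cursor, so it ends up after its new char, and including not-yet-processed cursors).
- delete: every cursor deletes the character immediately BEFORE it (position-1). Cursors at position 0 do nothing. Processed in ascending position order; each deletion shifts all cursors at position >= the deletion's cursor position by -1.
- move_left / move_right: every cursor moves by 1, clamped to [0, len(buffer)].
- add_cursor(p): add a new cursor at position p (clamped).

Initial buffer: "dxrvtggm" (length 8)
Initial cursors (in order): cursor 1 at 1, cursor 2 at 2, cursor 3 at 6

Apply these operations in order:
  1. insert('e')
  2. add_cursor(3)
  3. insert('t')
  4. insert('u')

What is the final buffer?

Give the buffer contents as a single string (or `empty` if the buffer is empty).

Answer: detuxtueturvtgetugm

Derivation:
After op 1 (insert('e')): buffer="dexervtgegm" (len 11), cursors c1@2 c2@4 c3@9, authorship .1.2....3..
After op 2 (add_cursor(3)): buffer="dexervtgegm" (len 11), cursors c1@2 c4@3 c2@4 c3@9, authorship .1.2....3..
After op 3 (insert('t')): buffer="detxtetrvtgetgm" (len 15), cursors c1@3 c4@5 c2@7 c3@13, authorship .11.422....33..
After op 4 (insert('u')): buffer="detuxtueturvtgetugm" (len 19), cursors c1@4 c4@7 c2@10 c3@17, authorship .111.44222....333..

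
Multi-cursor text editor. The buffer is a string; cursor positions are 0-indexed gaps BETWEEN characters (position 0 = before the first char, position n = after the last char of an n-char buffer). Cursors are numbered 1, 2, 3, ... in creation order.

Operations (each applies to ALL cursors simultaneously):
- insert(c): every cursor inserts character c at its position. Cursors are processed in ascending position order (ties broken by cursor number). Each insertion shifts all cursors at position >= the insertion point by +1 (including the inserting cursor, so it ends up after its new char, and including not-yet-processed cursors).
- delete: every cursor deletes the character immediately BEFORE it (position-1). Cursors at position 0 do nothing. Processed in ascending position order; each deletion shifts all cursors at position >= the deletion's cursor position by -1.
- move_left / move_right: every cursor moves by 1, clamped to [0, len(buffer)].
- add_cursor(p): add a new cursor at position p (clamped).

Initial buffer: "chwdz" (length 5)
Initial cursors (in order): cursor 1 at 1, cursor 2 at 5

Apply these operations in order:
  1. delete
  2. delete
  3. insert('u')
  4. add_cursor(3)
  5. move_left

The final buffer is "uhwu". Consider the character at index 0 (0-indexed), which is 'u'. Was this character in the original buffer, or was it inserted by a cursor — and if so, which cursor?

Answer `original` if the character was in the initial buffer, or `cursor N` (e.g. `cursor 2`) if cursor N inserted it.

After op 1 (delete): buffer="hwd" (len 3), cursors c1@0 c2@3, authorship ...
After op 2 (delete): buffer="hw" (len 2), cursors c1@0 c2@2, authorship ..
After op 3 (insert('u')): buffer="uhwu" (len 4), cursors c1@1 c2@4, authorship 1..2
After op 4 (add_cursor(3)): buffer="uhwu" (len 4), cursors c1@1 c3@3 c2@4, authorship 1..2
After op 5 (move_left): buffer="uhwu" (len 4), cursors c1@0 c3@2 c2@3, authorship 1..2
Authorship (.=original, N=cursor N): 1 . . 2
Index 0: author = 1

Answer: cursor 1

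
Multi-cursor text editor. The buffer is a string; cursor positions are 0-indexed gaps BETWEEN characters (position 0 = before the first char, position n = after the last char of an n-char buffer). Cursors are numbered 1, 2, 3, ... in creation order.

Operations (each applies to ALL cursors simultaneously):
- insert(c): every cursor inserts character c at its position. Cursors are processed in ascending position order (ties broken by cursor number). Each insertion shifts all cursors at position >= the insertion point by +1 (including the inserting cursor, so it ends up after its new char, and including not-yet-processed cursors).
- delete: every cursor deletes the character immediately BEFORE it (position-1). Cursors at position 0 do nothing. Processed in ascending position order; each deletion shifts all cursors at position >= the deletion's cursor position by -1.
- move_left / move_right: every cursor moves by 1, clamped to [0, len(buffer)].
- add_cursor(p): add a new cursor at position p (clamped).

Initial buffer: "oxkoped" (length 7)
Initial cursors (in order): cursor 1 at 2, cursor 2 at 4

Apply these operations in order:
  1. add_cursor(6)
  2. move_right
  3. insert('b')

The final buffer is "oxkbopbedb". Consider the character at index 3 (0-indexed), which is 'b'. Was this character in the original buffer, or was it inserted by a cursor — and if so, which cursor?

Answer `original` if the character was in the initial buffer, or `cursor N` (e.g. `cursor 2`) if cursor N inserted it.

Answer: cursor 1

Derivation:
After op 1 (add_cursor(6)): buffer="oxkoped" (len 7), cursors c1@2 c2@4 c3@6, authorship .......
After op 2 (move_right): buffer="oxkoped" (len 7), cursors c1@3 c2@5 c3@7, authorship .......
After op 3 (insert('b')): buffer="oxkbopbedb" (len 10), cursors c1@4 c2@7 c3@10, authorship ...1..2..3
Authorship (.=original, N=cursor N): . . . 1 . . 2 . . 3
Index 3: author = 1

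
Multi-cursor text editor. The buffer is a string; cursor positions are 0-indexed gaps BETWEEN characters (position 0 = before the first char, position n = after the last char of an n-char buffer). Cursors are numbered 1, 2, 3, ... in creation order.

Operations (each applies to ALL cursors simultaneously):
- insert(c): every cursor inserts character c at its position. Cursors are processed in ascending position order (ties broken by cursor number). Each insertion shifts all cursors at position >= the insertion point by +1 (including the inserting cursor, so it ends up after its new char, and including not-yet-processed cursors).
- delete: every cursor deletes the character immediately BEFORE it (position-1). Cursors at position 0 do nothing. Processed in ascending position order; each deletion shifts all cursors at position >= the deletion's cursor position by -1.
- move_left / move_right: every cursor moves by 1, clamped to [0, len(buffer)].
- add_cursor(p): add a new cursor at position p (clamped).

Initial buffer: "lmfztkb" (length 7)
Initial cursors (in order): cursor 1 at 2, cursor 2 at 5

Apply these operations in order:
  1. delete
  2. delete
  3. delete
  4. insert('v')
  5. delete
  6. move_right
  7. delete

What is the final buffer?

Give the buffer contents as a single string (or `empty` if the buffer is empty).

Answer: b

Derivation:
After op 1 (delete): buffer="lfzkb" (len 5), cursors c1@1 c2@3, authorship .....
After op 2 (delete): buffer="fkb" (len 3), cursors c1@0 c2@1, authorship ...
After op 3 (delete): buffer="kb" (len 2), cursors c1@0 c2@0, authorship ..
After op 4 (insert('v')): buffer="vvkb" (len 4), cursors c1@2 c2@2, authorship 12..
After op 5 (delete): buffer="kb" (len 2), cursors c1@0 c2@0, authorship ..
After op 6 (move_right): buffer="kb" (len 2), cursors c1@1 c2@1, authorship ..
After op 7 (delete): buffer="b" (len 1), cursors c1@0 c2@0, authorship .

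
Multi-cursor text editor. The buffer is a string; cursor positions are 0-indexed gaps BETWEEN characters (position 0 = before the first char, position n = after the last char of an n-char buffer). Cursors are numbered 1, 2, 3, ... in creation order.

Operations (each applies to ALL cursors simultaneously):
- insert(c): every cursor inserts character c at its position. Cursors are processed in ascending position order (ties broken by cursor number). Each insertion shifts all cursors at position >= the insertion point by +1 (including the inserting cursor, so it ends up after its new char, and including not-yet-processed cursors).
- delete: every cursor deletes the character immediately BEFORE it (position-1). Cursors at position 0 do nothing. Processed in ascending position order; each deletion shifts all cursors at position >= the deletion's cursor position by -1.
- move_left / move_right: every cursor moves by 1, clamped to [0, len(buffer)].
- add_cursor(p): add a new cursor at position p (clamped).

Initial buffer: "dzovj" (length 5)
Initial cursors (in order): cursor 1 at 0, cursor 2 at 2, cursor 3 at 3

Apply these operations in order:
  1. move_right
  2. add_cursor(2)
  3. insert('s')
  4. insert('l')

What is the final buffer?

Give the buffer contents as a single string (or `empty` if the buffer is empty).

After op 1 (move_right): buffer="dzovj" (len 5), cursors c1@1 c2@3 c3@4, authorship .....
After op 2 (add_cursor(2)): buffer="dzovj" (len 5), cursors c1@1 c4@2 c2@3 c3@4, authorship .....
After op 3 (insert('s')): buffer="dszsosvsj" (len 9), cursors c1@2 c4@4 c2@6 c3@8, authorship .1.4.2.3.
After op 4 (insert('l')): buffer="dslzsloslvslj" (len 13), cursors c1@3 c4@6 c2@9 c3@12, authorship .11.44.22.33.

Answer: dslzsloslvslj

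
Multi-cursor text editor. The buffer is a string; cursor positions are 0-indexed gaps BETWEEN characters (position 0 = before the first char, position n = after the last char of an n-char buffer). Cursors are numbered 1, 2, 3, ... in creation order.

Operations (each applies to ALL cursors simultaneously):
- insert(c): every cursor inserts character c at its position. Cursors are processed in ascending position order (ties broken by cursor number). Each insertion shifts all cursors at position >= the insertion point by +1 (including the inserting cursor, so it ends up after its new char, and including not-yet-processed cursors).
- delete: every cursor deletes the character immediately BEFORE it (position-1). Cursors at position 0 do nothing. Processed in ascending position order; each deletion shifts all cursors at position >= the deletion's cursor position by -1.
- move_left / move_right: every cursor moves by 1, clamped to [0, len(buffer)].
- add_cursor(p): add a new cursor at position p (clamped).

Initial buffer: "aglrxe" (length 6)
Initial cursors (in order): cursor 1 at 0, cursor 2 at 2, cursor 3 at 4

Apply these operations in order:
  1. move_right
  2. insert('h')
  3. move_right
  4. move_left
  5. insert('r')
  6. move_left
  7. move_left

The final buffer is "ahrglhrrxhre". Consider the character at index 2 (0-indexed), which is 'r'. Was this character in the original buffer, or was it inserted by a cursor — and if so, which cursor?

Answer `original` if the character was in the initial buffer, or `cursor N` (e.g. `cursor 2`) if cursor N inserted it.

After op 1 (move_right): buffer="aglrxe" (len 6), cursors c1@1 c2@3 c3@5, authorship ......
After op 2 (insert('h')): buffer="ahglhrxhe" (len 9), cursors c1@2 c2@5 c3@8, authorship .1..2..3.
After op 3 (move_right): buffer="ahglhrxhe" (len 9), cursors c1@3 c2@6 c3@9, authorship .1..2..3.
After op 4 (move_left): buffer="ahglhrxhe" (len 9), cursors c1@2 c2@5 c3@8, authorship .1..2..3.
After op 5 (insert('r')): buffer="ahrglhrrxhre" (len 12), cursors c1@3 c2@7 c3@11, authorship .11..22..33.
After op 6 (move_left): buffer="ahrglhrrxhre" (len 12), cursors c1@2 c2@6 c3@10, authorship .11..22..33.
After op 7 (move_left): buffer="ahrglhrrxhre" (len 12), cursors c1@1 c2@5 c3@9, authorship .11..22..33.
Authorship (.=original, N=cursor N): . 1 1 . . 2 2 . . 3 3 .
Index 2: author = 1

Answer: cursor 1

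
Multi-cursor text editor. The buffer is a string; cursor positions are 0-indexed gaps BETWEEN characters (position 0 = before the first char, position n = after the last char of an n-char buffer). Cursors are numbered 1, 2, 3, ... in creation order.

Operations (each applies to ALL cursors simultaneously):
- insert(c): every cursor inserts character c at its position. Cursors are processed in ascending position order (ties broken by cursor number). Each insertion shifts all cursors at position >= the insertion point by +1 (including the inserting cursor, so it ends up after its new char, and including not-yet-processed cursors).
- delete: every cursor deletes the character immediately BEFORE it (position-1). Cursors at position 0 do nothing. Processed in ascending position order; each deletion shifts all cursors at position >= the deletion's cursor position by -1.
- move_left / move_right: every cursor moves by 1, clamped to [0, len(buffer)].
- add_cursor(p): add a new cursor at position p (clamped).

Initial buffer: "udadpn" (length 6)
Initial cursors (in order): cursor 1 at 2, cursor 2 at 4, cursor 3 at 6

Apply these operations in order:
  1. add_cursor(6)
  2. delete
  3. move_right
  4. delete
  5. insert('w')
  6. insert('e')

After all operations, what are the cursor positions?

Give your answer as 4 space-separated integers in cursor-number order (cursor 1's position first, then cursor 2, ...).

Answer: 8 8 8 8

Derivation:
After op 1 (add_cursor(6)): buffer="udadpn" (len 6), cursors c1@2 c2@4 c3@6 c4@6, authorship ......
After op 2 (delete): buffer="ua" (len 2), cursors c1@1 c2@2 c3@2 c4@2, authorship ..
After op 3 (move_right): buffer="ua" (len 2), cursors c1@2 c2@2 c3@2 c4@2, authorship ..
After op 4 (delete): buffer="" (len 0), cursors c1@0 c2@0 c3@0 c4@0, authorship 
After op 5 (insert('w')): buffer="wwww" (len 4), cursors c1@4 c2@4 c3@4 c4@4, authorship 1234
After op 6 (insert('e')): buffer="wwwweeee" (len 8), cursors c1@8 c2@8 c3@8 c4@8, authorship 12341234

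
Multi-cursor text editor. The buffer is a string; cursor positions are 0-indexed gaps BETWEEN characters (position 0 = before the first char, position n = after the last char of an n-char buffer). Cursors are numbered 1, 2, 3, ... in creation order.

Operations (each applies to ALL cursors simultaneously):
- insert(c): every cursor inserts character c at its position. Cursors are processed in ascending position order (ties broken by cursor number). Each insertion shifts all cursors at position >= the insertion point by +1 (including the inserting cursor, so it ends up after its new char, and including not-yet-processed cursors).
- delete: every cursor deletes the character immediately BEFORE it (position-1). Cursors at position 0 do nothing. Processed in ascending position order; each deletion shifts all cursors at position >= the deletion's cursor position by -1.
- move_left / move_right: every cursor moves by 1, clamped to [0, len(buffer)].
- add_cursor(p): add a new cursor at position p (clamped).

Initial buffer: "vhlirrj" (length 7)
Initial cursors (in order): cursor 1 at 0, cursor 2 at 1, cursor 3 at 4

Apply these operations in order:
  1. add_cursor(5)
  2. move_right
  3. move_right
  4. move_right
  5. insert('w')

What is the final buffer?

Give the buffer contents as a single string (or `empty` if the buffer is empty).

Answer: vhlwiwrrjww

Derivation:
After op 1 (add_cursor(5)): buffer="vhlirrj" (len 7), cursors c1@0 c2@1 c3@4 c4@5, authorship .......
After op 2 (move_right): buffer="vhlirrj" (len 7), cursors c1@1 c2@2 c3@5 c4@6, authorship .......
After op 3 (move_right): buffer="vhlirrj" (len 7), cursors c1@2 c2@3 c3@6 c4@7, authorship .......
After op 4 (move_right): buffer="vhlirrj" (len 7), cursors c1@3 c2@4 c3@7 c4@7, authorship .......
After op 5 (insert('w')): buffer="vhlwiwrrjww" (len 11), cursors c1@4 c2@6 c3@11 c4@11, authorship ...1.2...34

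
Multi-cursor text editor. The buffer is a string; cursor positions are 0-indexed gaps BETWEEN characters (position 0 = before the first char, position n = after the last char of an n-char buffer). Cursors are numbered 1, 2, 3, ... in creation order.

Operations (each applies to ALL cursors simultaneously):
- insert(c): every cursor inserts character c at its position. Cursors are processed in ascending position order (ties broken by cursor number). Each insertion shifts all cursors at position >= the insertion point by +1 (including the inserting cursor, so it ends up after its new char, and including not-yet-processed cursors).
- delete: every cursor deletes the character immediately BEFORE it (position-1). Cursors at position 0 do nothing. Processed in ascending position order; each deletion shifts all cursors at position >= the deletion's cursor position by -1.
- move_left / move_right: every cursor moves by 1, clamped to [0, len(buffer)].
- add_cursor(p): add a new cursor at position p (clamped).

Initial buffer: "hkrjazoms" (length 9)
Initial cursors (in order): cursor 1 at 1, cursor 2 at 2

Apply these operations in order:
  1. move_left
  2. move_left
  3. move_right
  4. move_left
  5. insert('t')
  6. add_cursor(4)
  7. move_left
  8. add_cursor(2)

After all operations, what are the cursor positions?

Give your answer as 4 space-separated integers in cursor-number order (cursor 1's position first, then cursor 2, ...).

After op 1 (move_left): buffer="hkrjazoms" (len 9), cursors c1@0 c2@1, authorship .........
After op 2 (move_left): buffer="hkrjazoms" (len 9), cursors c1@0 c2@0, authorship .........
After op 3 (move_right): buffer="hkrjazoms" (len 9), cursors c1@1 c2@1, authorship .........
After op 4 (move_left): buffer="hkrjazoms" (len 9), cursors c1@0 c2@0, authorship .........
After op 5 (insert('t')): buffer="tthkrjazoms" (len 11), cursors c1@2 c2@2, authorship 12.........
After op 6 (add_cursor(4)): buffer="tthkrjazoms" (len 11), cursors c1@2 c2@2 c3@4, authorship 12.........
After op 7 (move_left): buffer="tthkrjazoms" (len 11), cursors c1@1 c2@1 c3@3, authorship 12.........
After op 8 (add_cursor(2)): buffer="tthkrjazoms" (len 11), cursors c1@1 c2@1 c4@2 c3@3, authorship 12.........

Answer: 1 1 3 2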